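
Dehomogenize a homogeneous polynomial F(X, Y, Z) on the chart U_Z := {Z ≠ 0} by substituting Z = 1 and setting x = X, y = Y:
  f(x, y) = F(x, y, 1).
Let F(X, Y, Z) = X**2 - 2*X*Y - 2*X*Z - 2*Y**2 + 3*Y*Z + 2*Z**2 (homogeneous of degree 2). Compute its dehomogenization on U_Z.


f(x, y) = x**2 - 2*x*y - 2*x - 2*y**2 + 3*y + 2

On U_Z we set Z = 1. Each monomial c·X^i·Y^j·Z^k in F becomes c·x^i·y^j·1^k = c·x^i·y^j.
Substituting Z = 1: F(X, Y, 1) = x**2 - 2*x*y - 2*x - 2*y**2 + 3*y + 2.
Note: deg(f) ≤ deg(F) = 2; strict inequality happens when F is divisible by Z (lost terms).


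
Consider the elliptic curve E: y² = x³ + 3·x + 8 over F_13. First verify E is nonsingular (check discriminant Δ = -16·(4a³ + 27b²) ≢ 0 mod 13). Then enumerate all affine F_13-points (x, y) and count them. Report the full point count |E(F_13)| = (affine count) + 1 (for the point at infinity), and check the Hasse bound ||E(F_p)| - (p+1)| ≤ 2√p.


Affine points = {(1, 5), (1, 8), (2, 3), (2, 10), (9, 6), (9, 7), (12, 2), (12, 11)}; affine count = 8; |E(F_13)| = 9.

Discriminant check: Δ ∝ 4a³ + 27b² = 4·3³ + 27·8² = 4·27 + 27·64 ≡ 3 (mod 13). Nonzero ⇒ E is nonsingular.
For each x ∈ F_13, compute rhs = x³ + 3·x + 8 mod 13, then count y ∈ F_13 with y² ≡ rhs.
  x = 0: rhs = 8, matching y values: none (0 points).
  x = 1: rhs = 12, matching y values: 5, 8 (2 points).
  x = 2: rhs = 9, matching y values: 3, 10 (2 points).
  x = 3: rhs = 5, matching y values: none (0 points).
  x = 4: rhs = 6, matching y values: none (0 points).
  x = 5: rhs = 5, matching y values: none (0 points).
  x = 6: rhs = 8, matching y values: none (0 points).
  x = 7: rhs = 8, matching y values: none (0 points).
  x = 8: rhs = 11, matching y values: none (0 points).
  x = 9: rhs = 10, matching y values: 6, 7 (2 points).
  x = 10: rhs = 11, matching y values: none (0 points).
  x = 11: rhs = 7, matching y values: none (0 points).
  x = 12: rhs = 4, matching y values: 2, 11 (2 points).
Total affine count: 8.
Full point count |E(F_13)| = 8 + 1 = 9.
Hasse bound: |9 − (13+1)| = |-5| = 5 ≤ 2√13 ≈ 7.2111 ✓.


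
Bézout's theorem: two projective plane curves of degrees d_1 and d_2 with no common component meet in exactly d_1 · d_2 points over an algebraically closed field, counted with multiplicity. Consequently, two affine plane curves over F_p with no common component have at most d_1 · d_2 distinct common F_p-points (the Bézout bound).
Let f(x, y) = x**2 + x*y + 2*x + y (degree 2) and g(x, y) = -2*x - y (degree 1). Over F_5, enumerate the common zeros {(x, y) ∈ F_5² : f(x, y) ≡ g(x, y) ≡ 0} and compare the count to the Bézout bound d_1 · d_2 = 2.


Common zeros: {(0, 0)}; count = 1; Bézout bound = 2.

deg(f) = 2, deg(g) = 1, so Bézout bound = 2.
Scan x ∈ F_5. For each x, list the y ∈ F_5 with f(x, y) ≡ 0 and those with g(x, y) ≡ 0 (mod 5); the common zeros in that column are the intersection.
  x = 0: f ≡ 0 at y ∈ {0}; g ≡ 0 at y ∈ {0}; common: {0}.
  x = 1: f ≡ 0 at y ∈ {1}; g ≡ 0 at y ∈ {3}; common: ∅.
  x = 2: f ≡ 0 at y ∈ {4}; g ≡ 0 at y ∈ {1}; common: ∅.
  x = 3: f ≡ 0 at y ∈ {0}; g ≡ 0 at y ∈ {4}; common: ∅.
  x = 4: f ≡ 0 at y ∈ ∅; g ≡ 0 at y ∈ {2}; common: ∅.
Collecting: common zeros = {(0, 0)}, so the count is 1.
Comparison with the Bézout bound: 1 ≤ 2 = deg(f)·deg(g), as expected for curves with no common component (the affine F_5-count falls short of the bound because intersections may lie at infinity, over extension fields, or carry multiplicity).


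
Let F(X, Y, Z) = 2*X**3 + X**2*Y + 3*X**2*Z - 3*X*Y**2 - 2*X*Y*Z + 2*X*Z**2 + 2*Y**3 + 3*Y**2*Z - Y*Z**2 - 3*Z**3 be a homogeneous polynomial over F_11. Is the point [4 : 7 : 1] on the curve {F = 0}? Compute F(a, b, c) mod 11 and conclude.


F(4,7,1) ≡ 2 (mod 11); P is NOT on the curve.

Evaluate F(4, 7, 1) term-by-term (mod 11).
  2*X**3 ↦ 2·64·1·1 = 128
  X**2*Y ↦ 1·16·7·1 = 112
  3*X**2*Z ↦ 3·16·1·1 = 48
  -3*X*Y**2 ↦ -3·4·49·1 = -588
  -2*X*Y*Z ↦ -2·4·7·1 = -56
  2*X*Z**2 ↦ 2·4·1·1 = 8
  2*Y**3 ↦ 2·1·343·1 = 686
  3*Y**2*Z ↦ 3·1·49·1 = 147
  -Y*Z**2 ↦ -1·1·7·1 = -7
  -3*Z**3 ↦ -3·1·1·1 = -3
Sum: F(4, 7, 1) = (128) + (112) + (48) + (-588) + (-56) + (8) + (686) + (147) + (-7) + (-3) = 475.
Reducing mod 11: 475 ≡ 2 (mod 11).
Since F(a, b, c) ≡ 2 ≠ 0 (mod 11), P does NOT lie on the curve.


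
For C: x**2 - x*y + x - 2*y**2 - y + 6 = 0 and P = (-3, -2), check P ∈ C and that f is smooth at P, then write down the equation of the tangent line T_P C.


Tangent line at P: -3*x + 10*y + 11 = 0.

Step 1: f(-3, -2) = 0, so P lies on C.
Step 2: partial derivatives
  f_x(x, y) = 2*x - y + 1, f_y(x, y) = -x - 4*y - 1.
  f_x(P) = -3, f_y(P) = 10 (gradient nonzero, so P is smooth).
Step 3: tangent line at P: -3·(x − -3) + 10·(y − -2) = 0.
Expanding: -3*x + 10*y + 11 = 0.


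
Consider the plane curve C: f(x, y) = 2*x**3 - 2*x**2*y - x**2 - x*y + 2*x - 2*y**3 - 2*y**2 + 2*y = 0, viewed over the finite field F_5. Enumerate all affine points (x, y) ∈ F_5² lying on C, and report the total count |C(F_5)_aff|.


Affine F_5-points: {(0, 0), (0, 2), (2, 3), (3, 4), (4, 0)}; count = 5.

For each of the 25 pairs (x, y) ∈ F_5², evaluate f(x, y) mod 5. Record the zeros.
  x = 0: [0↦0, 1↦3, 2↦0, 3↦4, 4↦3]  zeros at y ∈ {0, 2}
  x = 1: [0↦3, 1↦3, 2↦2, 3↦3, 4↦4]  zeros at y ∈ ∅
  x = 2: [0↦1, 1↦4, 2↦1, 3↦0, 4↦4]  zeros at y ∈ {3}
  x = 3: [0↦1, 1↦3, 2↦4, 3↦2, 4↦0]  zeros at y ∈ {4}
  x = 4: [0↦0, 1↦2, 2↦3, 3↦1, 4↦4]  zeros at y ∈ {0}
Collecting zeros: affine points = {(0, 0), (0, 2), (2, 3), (3, 4), (4, 0)}.
Total count |C(F_5)_aff| = 5.


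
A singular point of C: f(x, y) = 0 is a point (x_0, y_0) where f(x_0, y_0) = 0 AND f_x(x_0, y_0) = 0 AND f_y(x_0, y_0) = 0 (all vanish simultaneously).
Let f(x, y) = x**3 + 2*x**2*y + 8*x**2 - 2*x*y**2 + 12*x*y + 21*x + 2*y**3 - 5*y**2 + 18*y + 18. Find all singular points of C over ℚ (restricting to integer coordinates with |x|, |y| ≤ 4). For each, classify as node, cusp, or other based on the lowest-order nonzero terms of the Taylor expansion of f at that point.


Singular points: {(-3, 0)}; classification: node.

Compute partial derivatives:
  f_x = 3*x**2 + 4*x*y + 16*x - 2*y**2 + 12*y + 21.
  f_y = 2*x**2 - 4*x*y + 12*x + 6*y**2 - 10*y + 18.
Scan x_0 ∈ {−4, ..., 4}. For each x_0, f_y(x_0, y) is a polynomial in y; find its integer roots y ∈ {−4, ..., 4}, then test f_x and f at those candidates.
  x = -4: f_y(-4, y) = 6*y**2 + 6*y + 2; no integer root y with |y| ≤ 4.
  x = -3: f_y(-3, y) = 6*y**2 + 2*y; vanishes at y ∈ {0}. (-3, 0): f_x = 0, f = 0 — SINGULAR.
  x = -2: f_y(-2, y) = 6*y**2 - 2*y + 2; no integer root y with |y| ≤ 4.
  x = -1: f_y(-1, y) = 6*y**2 - 6*y + 8; no integer root y with |y| ≤ 4.
  x = 0: f_y(0, y) = 6*y**2 - 10*y + 18; no integer root y with |y| ≤ 4.
  x = 1: f_y(1, y) = 6*y**2 - 14*y + 32; no integer root y with |y| ≤ 4.
  x = 2: f_y(2, y) = 6*y**2 - 18*y + 50; no integer root y with |y| ≤ 4.
  x = 3: f_y(3, y) = 6*y**2 - 22*y + 72; no integer root y with |y| ≤ 4.
  x = 4: f_y(4, y) = 6*y**2 - 26*y + 98; no integer root y with |y| ≤ 4.
Only singular point on the grid: (-3, 0).
Classify: substitute x = -3 + u, y = 0 + v and expand: f = u**3 + 2*u**2*v - u**2 - 2*u*v**2 + 2*v**3 + v**2.
No constant or linear terms (consistent with a singular point). Quadratic part: -u**2 + v**2. Cubic part: u**3 + 2*u**2*v - 2*u*v**2 + 2*v**3.
The quadratic part v**2 - u**2 = (v − u)(v + u) splits into two distinct linear factors, so there are two distinct tangent lines y − 0 = ±(x − -3) — this is a node (ordinary double point).
Classification: node.


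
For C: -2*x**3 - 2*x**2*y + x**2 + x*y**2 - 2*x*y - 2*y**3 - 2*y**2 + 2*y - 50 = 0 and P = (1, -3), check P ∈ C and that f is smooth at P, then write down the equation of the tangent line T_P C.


Tangent line at P: 23*x - 50*y - 173 = 0.

Step 1: f(1, -3) = 0, so P lies on C.
Step 2: partial derivatives
  f_x(x, y) = -6*x**2 - 4*x*y + 2*x + y**2 - 2*y, f_y(x, y) = -2*x**2 + 2*x*y - 2*x - 6*y**2 - 4*y + 2.
  f_x(P) = 23, f_y(P) = -50 (gradient nonzero, so P is smooth).
Step 3: tangent line at P: 23·(x − 1) + -50·(y − -3) = 0.
Expanding: 23*x - 50*y - 173 = 0.


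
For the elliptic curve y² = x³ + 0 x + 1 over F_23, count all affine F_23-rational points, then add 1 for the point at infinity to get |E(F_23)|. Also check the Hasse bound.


Affine points = {(0, 1), (0, 22), (1, 5), (1, 18), (2, 3), (2, 20), (10, 9), (10, 14), (12, 2), (12, 21), (13, 6), (13, 17), (14, 10), (14, 13), (15, 8), (15, 15), (16, 7), (16, 16), (19, 11), (19, 12), (21, 4), (21, 19), (22, 0)}; affine count = 23; |E(F_23)| = 24.

Discriminant check: Δ ∝ 4a³ + 27b² = 4·0³ + 27·1² = 4·0 + 27·1 ≡ 4 (mod 23). Nonzero ⇒ E is nonsingular.
For each x ∈ F_23, compute rhs = x³ + 0·x + 1 mod 23, then count y ∈ F_23 with y² ≡ rhs.
  x = 0: rhs = 1, matching y values: 1, 22 (2 points).
  x = 1: rhs = 2, matching y values: 5, 18 (2 points).
  x = 2: rhs = 9, matching y values: 3, 20 (2 points).
  x = 3: rhs = 5, matching y values: none (0 points).
  x = 4: rhs = 19, matching y values: none (0 points).
  x = 5: rhs = 11, matching y values: none (0 points).
  x = 6: rhs = 10, matching y values: none (0 points).
  x = 7: rhs = 22, matching y values: none (0 points).
  x = 8: rhs = 7, matching y values: none (0 points).
  x = 9: rhs = 17, matching y values: none (0 points).
  x = 10: rhs = 12, matching y values: 9, 14 (2 points).
  x = 11: rhs = 21, matching y values: none (0 points).
  x = 12: rhs = 4, matching y values: 2, 21 (2 points).
  x = 13: rhs = 13, matching y values: 6, 17 (2 points).
  x = 14: rhs = 8, matching y values: 10, 13 (2 points).
  x = 15: rhs = 18, matching y values: 8, 15 (2 points).
  x = 16: rhs = 3, matching y values: 7, 16 (2 points).
  x = 17: rhs = 15, matching y values: none (0 points).
  x = 18: rhs = 14, matching y values: none (0 points).
  x = 19: rhs = 6, matching y values: 11, 12 (2 points).
  x = 20: rhs = 20, matching y values: none (0 points).
  x = 21: rhs = 16, matching y values: 4, 19 (2 points).
  x = 22: rhs = 0, matching y values: 0 (1 points).
Total affine count: 23.
Full point count |E(F_23)| = 23 + 1 = 24.
Hasse bound: |24 − (23+1)| = |0| = 0 ≤ 2√23 ≈ 9.5917 ✓.


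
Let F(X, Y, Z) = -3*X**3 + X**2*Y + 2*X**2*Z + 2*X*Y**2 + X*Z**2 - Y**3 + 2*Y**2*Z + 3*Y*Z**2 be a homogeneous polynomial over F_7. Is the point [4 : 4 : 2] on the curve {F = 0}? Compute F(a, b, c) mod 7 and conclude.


F(4,4,2) ≡ 2 (mod 7); P is NOT on the curve.

Evaluate F(4, 4, 2) term-by-term (mod 7).
  -3*X**3 ↦ -3·64·1·1 = -192
  X**2*Y ↦ 1·16·4·1 = 64
  2*X**2*Z ↦ 2·16·1·2 = 64
  2*X*Y**2 ↦ 2·4·16·1 = 128
  X*Z**2 ↦ 1·4·1·4 = 16
  -Y**3 ↦ -1·1·64·1 = -64
  2*Y**2*Z ↦ 2·1·16·2 = 64
  3*Y*Z**2 ↦ 3·1·4·4 = 48
Sum: F(4, 4, 2) = (-192) + (64) + (64) + (128) + (16) + (-64) + (64) + (48) = 128.
Reducing mod 7: 128 ≡ 2 (mod 7).
Since F(a, b, c) ≡ 2 ≠ 0 (mod 7), P does NOT lie on the curve.


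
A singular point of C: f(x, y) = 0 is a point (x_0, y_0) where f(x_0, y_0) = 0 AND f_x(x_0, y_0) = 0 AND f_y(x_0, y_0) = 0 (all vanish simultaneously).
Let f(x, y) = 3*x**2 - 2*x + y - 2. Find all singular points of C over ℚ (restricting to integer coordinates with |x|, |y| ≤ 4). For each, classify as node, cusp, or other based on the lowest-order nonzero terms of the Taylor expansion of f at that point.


No singular points in the scanned grid; C is smooth there.

Compute partial derivatives:
  f_x = 6*x - 2.
  f_y = 1.
f_y = 1 is a nonzero constant, so f_y never vanishes: no point (x, y) can satisfy f = f_x = f_y = 0. In particular no (x, y) ∈ {−4, ..., 4}² is singular; the curve is smooth.


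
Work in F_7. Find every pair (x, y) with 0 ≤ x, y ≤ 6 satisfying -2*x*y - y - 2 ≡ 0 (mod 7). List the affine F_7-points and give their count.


Affine F_7-points: {(0, 5), (1, 4), (2, 1), (4, 6), (5, 3), (6, 2)}; count = 6.

For each of the 49 pairs (x, y) ∈ F_7², evaluate f(x, y) mod 7. Record the zeros.
  x = 0: [0↦5, 1↦4, 2↦3, 3↦2, 4↦1, 5↦0, 6↦6]  zeros at y ∈ {5}
  x = 1: [0↦5, 1↦2, 2↦6, 3↦3, 4↦0, 5↦4, 6↦1]  zeros at y ∈ {4}
  x = 2: [0↦5, 1↦0, 2↦2, 3↦4, 4↦6, 5↦1, 6↦3]  zeros at y ∈ {1}
  x = 3: [0↦5, 1↦5, 2↦5, 3↦5, 4↦5, 5↦5, 6↦5]  zeros at y ∈ ∅
  x = 4: [0↦5, 1↦3, 2↦1, 3↦6, 4↦4, 5↦2, 6↦0]  zeros at y ∈ {6}
  x = 5: [0↦5, 1↦1, 2↦4, 3↦0, 4↦3, 5↦6, 6↦2]  zeros at y ∈ {3}
  x = 6: [0↦5, 1↦6, 2↦0, 3↦1, 4↦2, 5↦3, 6↦4]  zeros at y ∈ {2}
Collecting zeros: affine points = {(0, 5), (1, 4), (2, 1), (4, 6), (5, 3), (6, 2)}.
Total count |C(F_7)_aff| = 6.


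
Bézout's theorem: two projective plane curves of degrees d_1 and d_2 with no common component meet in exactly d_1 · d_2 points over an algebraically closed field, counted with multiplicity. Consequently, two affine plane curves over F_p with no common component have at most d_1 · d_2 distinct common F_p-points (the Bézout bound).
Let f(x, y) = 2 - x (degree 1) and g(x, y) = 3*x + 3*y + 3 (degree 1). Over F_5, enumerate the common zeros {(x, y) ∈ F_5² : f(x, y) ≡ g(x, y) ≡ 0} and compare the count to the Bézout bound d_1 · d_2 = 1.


Common zeros: {(2, 2)}; count = 1; Bézout bound = 1.

deg(f) = 1, deg(g) = 1, so Bézout bound = 1.
Scan x ∈ F_5. For each x, list the y ∈ F_5 with f(x, y) ≡ 0 and those with g(x, y) ≡ 0 (mod 5); the common zeros in that column are the intersection.
  x = 0: f ≡ 0 at y ∈ ∅; g ≡ 0 at y ∈ {4}; common: ∅.
  x = 1: f ≡ 0 at y ∈ ∅; g ≡ 0 at y ∈ {3}; common: ∅.
  x = 2: f ≡ 0 at y ∈ {0, 1, 2, 3, 4}; g ≡ 0 at y ∈ {2}; common: {2}.
  x = 3: f ≡ 0 at y ∈ ∅; g ≡ 0 at y ∈ {1}; common: ∅.
  x = 4: f ≡ 0 at y ∈ ∅; g ≡ 0 at y ∈ {0}; common: ∅.
Collecting: common zeros = {(2, 2)}, so the count is 1.
Comparison with the Bézout bound: 1 ≤ 1 = deg(f)·deg(g), as expected for curves with no common component (the bound is attained).


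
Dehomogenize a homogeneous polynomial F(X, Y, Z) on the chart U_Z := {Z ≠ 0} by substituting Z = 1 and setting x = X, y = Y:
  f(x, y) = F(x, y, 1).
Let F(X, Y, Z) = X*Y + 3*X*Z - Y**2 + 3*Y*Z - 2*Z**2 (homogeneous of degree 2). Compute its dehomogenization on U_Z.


f(x, y) = x*y + 3*x - y**2 + 3*y - 2

On U_Z we set Z = 1. Each monomial c·X^i·Y^j·Z^k in F becomes c·x^i·y^j·1^k = c·x^i·y^j.
Substituting Z = 1: F(X, Y, 1) = x*y + 3*x - y**2 + 3*y - 2.
Note: deg(f) ≤ deg(F) = 2; strict inequality happens when F is divisible by Z (lost terms).


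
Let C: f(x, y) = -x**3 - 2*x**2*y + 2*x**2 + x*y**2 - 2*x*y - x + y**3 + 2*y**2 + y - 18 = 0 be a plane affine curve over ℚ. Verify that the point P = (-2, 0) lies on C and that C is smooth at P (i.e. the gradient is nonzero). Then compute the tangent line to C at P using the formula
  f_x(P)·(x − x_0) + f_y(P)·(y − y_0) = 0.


Tangent line at P: -21*x - 3*y - 42 = 0.

Step 1: f(-2, 0) = 0, so P lies on C.
Step 2: partial derivatives
  f_x(x, y) = -3*x**2 - 4*x*y + 4*x + y**2 - 2*y - 1, f_y(x, y) = -2*x**2 + 2*x*y - 2*x + 3*y**2 + 4*y + 1.
  f_x(P) = -21, f_y(P) = -3 (gradient nonzero, so P is smooth).
Step 3: tangent line at P: -21·(x − -2) + -3·(y − 0) = 0.
Expanding: -21*x - 3*y - 42 = 0.


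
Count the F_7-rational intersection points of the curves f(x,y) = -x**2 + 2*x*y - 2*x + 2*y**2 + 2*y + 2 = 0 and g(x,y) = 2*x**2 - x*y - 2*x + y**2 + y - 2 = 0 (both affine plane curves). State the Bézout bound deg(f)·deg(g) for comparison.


Common zeros: {(5, 3)}; count = 1; Bézout bound = 4.

deg(f) = 2, deg(g) = 2, so Bézout bound = 4.
Scan x ∈ F_7. For each x, list the y ∈ F_7 with f(x, y) ≡ 0 and those with g(x, y) ≡ 0 (mod 7); the common zeros in that column are the intersection.
  x = 0: f ≡ 0 at y ∈ {2, 4}; g ≡ 0 at y ∈ {1, 5}; common: ∅.
  x = 1: f ≡ 0 at y ∈ ∅; g ≡ 0 at y ∈ {3, 4}; common: ∅.
  x = 2: f ≡ 0 at y ∈ {2}; g ≡ 0 at y ∈ {4}; common: ∅.
  x = 3: f ≡ 0 at y ∈ {5}; g ≡ 0 at y ∈ ∅; common: ∅.
  x = 4: f ≡ 0 at y ∈ ∅; g ≡ 0 at y ∈ ∅; common: ∅.
  x = 5: f ≡ 0 at y ∈ {3, 5}; g ≡ 0 at y ∈ {1, 3}; common: {3}.
  x = 6: f ≡ 0 at y ∈ {3, 4}; g ≡ 0 at y ∈ ∅; common: ∅.
Collecting: common zeros = {(5, 3)}, so the count is 1.
Comparison with the Bézout bound: 1 ≤ 4 = deg(f)·deg(g), as expected for curves with no common component (the affine F_7-count falls short of the bound because intersections may lie at infinity, over extension fields, or carry multiplicity).


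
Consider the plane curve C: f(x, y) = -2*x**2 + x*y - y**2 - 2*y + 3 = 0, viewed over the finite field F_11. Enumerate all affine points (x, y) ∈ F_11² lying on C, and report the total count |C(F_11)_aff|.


Affine F_11-points: {(0, 1), (0, 8), (1, 3), (1, 7), (4, 5), (4, 8), (6, 1), (6, 3), (8, 7), (8, 10)}; count = 10.

For each of the 121 pairs (x, y) ∈ F_11², evaluate f(x, y) mod 11. Record the zeros.
  x = 0: [0↦3, 1↦0, 2↦6, 3↦10, 4↦1, 5↦1, 6↦10, 7↦6, 8↦0, 9↦3, 10↦4]  zeros at y ∈ {1, 8}
  x = 1: [0↦1, 1↦10, 2↦6, 3↦0, 4↦3, 5↦4, 6↦3, 7↦0, 8↦6, 9↦10, 10↦1]  zeros at y ∈ {3, 7}
  x = 2: [0↦6, 1↦5, 2↦2, 3↦8, 4↦1, 5↦3, 6↦3, 7↦1, 8↦8, 9↦2, 10↦5]  zeros at y ∈ ∅
  x = 3: [0↦7, 1↦7, 2↦5, 3↦1, 4↦6, 5↦9, 6↦10, 7↦9, 8↦6, 9↦1, 10↦5]  zeros at y ∈ ∅
  x = 4: [0↦4, 1↦5, 2↦4, 3↦1, 4↦7, 5↦0, 6↦2, 7↦2, 8↦0, 9↦7, 10↦1]  zeros at y ∈ {5, 8}
  x = 5: [0↦8, 1↦10, 2↦10, 3↦8, 4↦4, 5↦9, 6↦1, 7↦2, 8↦1, 9↦9, 10↦4]  zeros at y ∈ ∅
  x = 6: [0↦8, 1↦0, 2↦1, 3↦0, 4↦8, 5↦3, 6↦7, 7↦9, 8↦9, 9↦7, 10↦3]  zeros at y ∈ {1, 3}
  x = 7: [0↦4, 1↦8, 2↦10, 3↦10, 4↦8, 5↦4, 6↦9, 7↦1, 8↦2, 9↦1, 10↦9]  zeros at y ∈ ∅
  x = 8: [0↦7, 1↦1, 2↦4, 3↦5, 4↦4, 5↦1, 6↦7, 7↦0, 8↦2, 9↦2, 10↦0]  zeros at y ∈ {7, 10}
  x = 9: [0↦6, 1↦1, 2↦5, 3↦7, 4↦7, 5↦5, 6↦1, 7↦6, 8↦9, 9↦10, 10↦9]  zeros at y ∈ ∅
  x = 10: [0↦1, 1↦8, 2↦2, 3↦5, 4↦6, 5↦5, 6↦2, 7↦8, 8↦1, 9↦3, 10↦3]  zeros at y ∈ ∅
Collecting zeros: affine points = {(0, 1), (0, 8), (1, 3), (1, 7), (4, 5), (4, 8), (6, 1), (6, 3), (8, 7), (8, 10)}.
Total count |C(F_11)_aff| = 10.


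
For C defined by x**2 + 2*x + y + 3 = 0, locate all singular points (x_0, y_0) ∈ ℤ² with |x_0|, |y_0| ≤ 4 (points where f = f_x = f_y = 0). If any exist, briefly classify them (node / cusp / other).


No singular points in the scanned grid; C is smooth there.

Compute partial derivatives:
  f_x = 2*x + 2.
  f_y = 1.
f_y = 1 is a nonzero constant, so f_y never vanishes: no point (x, y) can satisfy f = f_x = f_y = 0. In particular no (x, y) ∈ {−4, ..., 4}² is singular; the curve is smooth.


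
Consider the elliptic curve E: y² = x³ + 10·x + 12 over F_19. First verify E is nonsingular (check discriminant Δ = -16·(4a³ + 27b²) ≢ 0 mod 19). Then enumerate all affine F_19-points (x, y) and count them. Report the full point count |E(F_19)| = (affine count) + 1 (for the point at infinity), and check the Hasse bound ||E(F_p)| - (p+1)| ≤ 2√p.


Affine points = {(1, 2), (1, 17), (5, 4), (5, 15), (7, 8), (7, 11), (11, 3), (11, 16), (12, 6), (12, 13), (18, 1), (18, 18)}; affine count = 12; |E(F_19)| = 13.

Discriminant check: Δ ∝ 4a³ + 27b² = 4·10³ + 27·12² = 4·1000 + 27·144 ≡ 3 (mod 19). Nonzero ⇒ E is nonsingular.
For each x ∈ F_19, compute rhs = x³ + 10·x + 12 mod 19, then count y ∈ F_19 with y² ≡ rhs.
  x = 0: rhs = 12, matching y values: none (0 points).
  x = 1: rhs = 4, matching y values: 2, 17 (2 points).
  x = 2: rhs = 2, matching y values: none (0 points).
  x = 3: rhs = 12, matching y values: none (0 points).
  x = 4: rhs = 2, matching y values: none (0 points).
  x = 5: rhs = 16, matching y values: 4, 15 (2 points).
  x = 6: rhs = 3, matching y values: none (0 points).
  x = 7: rhs = 7, matching y values: 8, 11 (2 points).
  x = 8: rhs = 15, matching y values: none (0 points).
  x = 9: rhs = 14, matching y values: none (0 points).
  x = 10: rhs = 10, matching y values: none (0 points).
  x = 11: rhs = 9, matching y values: 3, 16 (2 points).
  x = 12: rhs = 17, matching y values: 6, 13 (2 points).
  x = 13: rhs = 2, matching y values: none (0 points).
  x = 14: rhs = 8, matching y values: none (0 points).
  x = 15: rhs = 3, matching y values: none (0 points).
  x = 16: rhs = 12, matching y values: none (0 points).
  x = 17: rhs = 3, matching y values: none (0 points).
  x = 18: rhs = 1, matching y values: 1, 18 (2 points).
Total affine count: 12.
Full point count |E(F_19)| = 12 + 1 = 13.
Hasse bound: |13 − (19+1)| = |-7| = 7 ≤ 2√19 ≈ 8.7178 ✓.


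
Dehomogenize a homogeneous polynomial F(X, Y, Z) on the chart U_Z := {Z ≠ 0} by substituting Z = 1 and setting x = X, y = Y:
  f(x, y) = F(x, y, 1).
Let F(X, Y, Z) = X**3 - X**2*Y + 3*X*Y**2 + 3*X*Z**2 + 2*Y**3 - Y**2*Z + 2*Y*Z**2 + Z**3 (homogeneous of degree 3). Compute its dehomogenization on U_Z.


f(x, y) = x**3 - x**2*y + 3*x*y**2 + 3*x + 2*y**3 - y**2 + 2*y + 1

On U_Z we set Z = 1. Each monomial c·X^i·Y^j·Z^k in F becomes c·x^i·y^j·1^k = c·x^i·y^j.
Substituting Z = 1: F(X, Y, 1) = x**3 - x**2*y + 3*x*y**2 + 3*x + 2*y**3 - y**2 + 2*y + 1.
Note: deg(f) ≤ deg(F) = 3; strict inequality happens when F is divisible by Z (lost terms).


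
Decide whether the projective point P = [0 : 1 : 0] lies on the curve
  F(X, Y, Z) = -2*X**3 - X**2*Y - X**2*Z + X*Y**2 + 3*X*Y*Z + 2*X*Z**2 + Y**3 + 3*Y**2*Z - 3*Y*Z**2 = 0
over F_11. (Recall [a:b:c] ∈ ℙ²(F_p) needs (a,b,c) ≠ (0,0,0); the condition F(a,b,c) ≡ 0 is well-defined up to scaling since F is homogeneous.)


F(0,1,0) ≡ 1 (mod 11); P is NOT on the curve.

Evaluate F(0, 1, 0) term-by-term (mod 11).
  -2*X**3 ↦ -2·0·1·1 = 0
  -X**2*Y ↦ -1·0·1·1 = 0
  -X**2*Z ↦ -1·0·1·0 = 0
  X*Y**2 ↦ 1·0·1·1 = 0
  3*X*Y*Z ↦ 3·0·1·0 = 0
  2*X*Z**2 ↦ 2·0·1·0 = 0
  Y**3 ↦ 1·1·1·1 = 1
  3*Y**2*Z ↦ 3·1·1·0 = 0
  -3*Y*Z**2 ↦ -3·1·1·0 = 0
Sum: F(0, 1, 0) = (0) + (0) + (0) + (0) + (0) + (0) + (1) + (0) + (0) = 1.
Reducing mod 11: 1 ≡ 1 (mod 11).
Since F(a, b, c) ≡ 1 ≠ 0 (mod 11), P does NOT lie on the curve.


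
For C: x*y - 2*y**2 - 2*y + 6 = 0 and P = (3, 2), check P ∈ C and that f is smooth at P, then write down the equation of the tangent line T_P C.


Tangent line at P: 2*x - 7*y + 8 = 0.

Step 1: f(3, 2) = 0, so P lies on C.
Step 2: partial derivatives
  f_x(x, y) = y, f_y(x, y) = x - 4*y - 2.
  f_x(P) = 2, f_y(P) = -7 (gradient nonzero, so P is smooth).
Step 3: tangent line at P: 2·(x − 3) + -7·(y − 2) = 0.
Expanding: 2*x - 7*y + 8 = 0.


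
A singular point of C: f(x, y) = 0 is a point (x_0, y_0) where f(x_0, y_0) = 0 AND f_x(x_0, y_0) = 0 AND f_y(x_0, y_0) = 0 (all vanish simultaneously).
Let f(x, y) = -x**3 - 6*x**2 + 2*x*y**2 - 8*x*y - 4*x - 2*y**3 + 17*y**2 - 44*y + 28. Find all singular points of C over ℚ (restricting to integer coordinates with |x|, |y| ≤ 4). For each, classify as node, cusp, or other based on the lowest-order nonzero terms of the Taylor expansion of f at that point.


Singular points: {(-2, 2)}; classification: cusp.

Compute partial derivatives:
  f_x = -3*x**2 - 12*x + 2*y**2 - 8*y - 4.
  f_y = 4*x*y - 8*x - 6*y**2 + 34*y - 44.
Scan x_0 ∈ {−4, ..., 4}. For each x_0, f_y(x_0, y) is a polynomial in y; find its integer roots y ∈ {−4, ..., 4}, then test f_x and f at those candidates.
  x = -4: f_y(-4, y) = -6*y**2 + 18*y - 12; vanishes at y ∈ {1, 2}. (-4, 1): f_x = -10 ≠ 0; (-4, 2): f_x = -12 ≠ 0.
  x = -3: f_y(-3, y) = -6*y**2 + 22*y - 20; vanishes at y ∈ {2}. (-3, 2): f_x = -3 ≠ 0.
  x = -2: f_y(-2, y) = -6*y**2 + 26*y - 28; vanishes at y ∈ {2}. (-2, 2): f_x = 0, f = 0 — SINGULAR.
  x = -1: f_y(-1, y) = -6*y**2 + 30*y - 36; vanishes at y ∈ {2, 3}. (-1, 2): f_x = -3 ≠ 0; (-1, 3): f_x = -1 ≠ 0.
  x = 0: f_y(0, y) = -6*y**2 + 34*y - 44; vanishes at y ∈ {2}. (0, 2): f_x = -12 ≠ 0.
  x = 1: f_y(1, y) = -6*y**2 + 38*y - 52; vanishes at y ∈ {2}. (1, 2): f_x = -27 ≠ 0.
  x = 2: f_y(2, y) = -6*y**2 + 42*y - 60; vanishes at y ∈ {2}. (2, 2): f_x = -48 ≠ 0.
  x = 3: f_y(3, y) = -6*y**2 + 46*y - 68; vanishes at y ∈ {2}. (3, 2): f_x = -75 ≠ 0.
  x = 4: f_y(4, y) = -6*y**2 + 50*y - 76; vanishes at y ∈ {2}. (4, 2): f_x = -108 ≠ 0.
Only singular point on the grid: (-2, 2).
Classify: substitute x = -2 + u, y = 2 + v and expand: f = -u**3 + 2*u*v**2 - 2*v**3 + v**2.
No constant or linear terms (consistent with a singular point). Quadratic part: v**2. Cubic part: -u**3 + 2*u*v**2 - 2*v**3.
The quadratic part v**2 is a perfect square, so there is a single (double) tangent line v = 0, i.e. y = 2. Restricting the cubic part to that line (v = 0) leaves -u**3 ≠ 0, so f is not divisible by v and the branch is v² ≈ u**3 to lowest order — this is a cusp.
Classification: cusp.


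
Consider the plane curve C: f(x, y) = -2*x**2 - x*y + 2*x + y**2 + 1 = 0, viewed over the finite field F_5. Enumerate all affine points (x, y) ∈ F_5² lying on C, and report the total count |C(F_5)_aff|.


Affine F_5-points: {(0, 2), (0, 3), (2, 3), (2, 4)}; count = 4.

For each of the 25 pairs (x, y) ∈ F_5², evaluate f(x, y) mod 5. Record the zeros.
  x = 0: [0↦1, 1↦2, 2↦0, 3↦0, 4↦2]  zeros at y ∈ {2, 3}
  x = 1: [0↦1, 1↦1, 2↦3, 3↦2, 4↦3]  zeros at y ∈ ∅
  x = 2: [0↦2, 1↦1, 2↦2, 3↦0, 4↦0]  zeros at y ∈ {3, 4}
  x = 3: [0↦4, 1↦2, 2↦2, 3↦4, 4↦3]  zeros at y ∈ ∅
  x = 4: [0↦2, 1↦4, 2↦3, 3↦4, 4↦2]  zeros at y ∈ ∅
Collecting zeros: affine points = {(0, 2), (0, 3), (2, 3), (2, 4)}.
Total count |C(F_5)_aff| = 4.


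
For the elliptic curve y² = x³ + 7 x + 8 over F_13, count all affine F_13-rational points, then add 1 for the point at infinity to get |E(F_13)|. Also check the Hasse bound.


Affine points = {(1, 4), (1, 9), (2, 2), (2, 11), (3, 2), (3, 11), (4, 3), (4, 10), (5, 5), (5, 8), (7, 6), (7, 7), (8, 2), (8, 11), (10, 5), (10, 8), (11, 5), (11, 8), (12, 0)}; affine count = 19; |E(F_13)| = 20.

Discriminant check: Δ ∝ 4a³ + 27b² = 4·7³ + 27·8² = 4·343 + 27·64 ≡ 6 (mod 13). Nonzero ⇒ E is nonsingular.
For each x ∈ F_13, compute rhs = x³ + 7·x + 8 mod 13, then count y ∈ F_13 with y² ≡ rhs.
  x = 0: rhs = 8, matching y values: none (0 points).
  x = 1: rhs = 3, matching y values: 4, 9 (2 points).
  x = 2: rhs = 4, matching y values: 2, 11 (2 points).
  x = 3: rhs = 4, matching y values: 2, 11 (2 points).
  x = 4: rhs = 9, matching y values: 3, 10 (2 points).
  x = 5: rhs = 12, matching y values: 5, 8 (2 points).
  x = 6: rhs = 6, matching y values: none (0 points).
  x = 7: rhs = 10, matching y values: 6, 7 (2 points).
  x = 8: rhs = 4, matching y values: 2, 11 (2 points).
  x = 9: rhs = 7, matching y values: none (0 points).
  x = 10: rhs = 12, matching y values: 5, 8 (2 points).
  x = 11: rhs = 12, matching y values: 5, 8 (2 points).
  x = 12: rhs = 0, matching y values: 0 (1 points).
Total affine count: 19.
Full point count |E(F_13)| = 19 + 1 = 20.
Hasse bound: |20 − (13+1)| = |6| = 6 ≤ 2√13 ≈ 7.2111 ✓.


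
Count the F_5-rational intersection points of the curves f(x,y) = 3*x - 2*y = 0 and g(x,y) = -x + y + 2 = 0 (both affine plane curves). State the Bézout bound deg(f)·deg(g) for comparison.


Common zeros: {(1, 4)}; count = 1; Bézout bound = 1.

deg(f) = 1, deg(g) = 1, so Bézout bound = 1.
Scan x ∈ F_5. For each x, list the y ∈ F_5 with f(x, y) ≡ 0 and those with g(x, y) ≡ 0 (mod 5); the common zeros in that column are the intersection.
  x = 0: f ≡ 0 at y ∈ {0}; g ≡ 0 at y ∈ {3}; common: ∅.
  x = 1: f ≡ 0 at y ∈ {4}; g ≡ 0 at y ∈ {4}; common: {4}.
  x = 2: f ≡ 0 at y ∈ {3}; g ≡ 0 at y ∈ {0}; common: ∅.
  x = 3: f ≡ 0 at y ∈ {2}; g ≡ 0 at y ∈ {1}; common: ∅.
  x = 4: f ≡ 0 at y ∈ {1}; g ≡ 0 at y ∈ {2}; common: ∅.
Collecting: common zeros = {(1, 4)}, so the count is 1.
Comparison with the Bézout bound: 1 ≤ 1 = deg(f)·deg(g), as expected for curves with no common component (the bound is attained).


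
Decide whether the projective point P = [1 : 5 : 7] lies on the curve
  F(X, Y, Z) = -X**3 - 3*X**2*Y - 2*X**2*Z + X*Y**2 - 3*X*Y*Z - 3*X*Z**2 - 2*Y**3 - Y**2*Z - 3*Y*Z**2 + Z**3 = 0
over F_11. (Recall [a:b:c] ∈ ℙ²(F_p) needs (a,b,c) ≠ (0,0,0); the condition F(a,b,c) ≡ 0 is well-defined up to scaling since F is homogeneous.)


F(1,5,7) ≡ 4 (mod 11); P is NOT on the curve.

Evaluate F(1, 5, 7) term-by-term (mod 11).
  -X**3 ↦ -1·1·1·1 = -1
  -3*X**2*Y ↦ -3·1·5·1 = -15
  -2*X**2*Z ↦ -2·1·1·7 = -14
  X*Y**2 ↦ 1·1·25·1 = 25
  -3*X*Y*Z ↦ -3·1·5·7 = -105
  -3*X*Z**2 ↦ -3·1·1·49 = -147
  -2*Y**3 ↦ -2·1·125·1 = -250
  -Y**2*Z ↦ -1·1·25·7 = -175
  -3*Y*Z**2 ↦ -3·1·5·49 = -735
  Z**3 ↦ 1·1·1·343 = 343
Sum: F(1, 5, 7) = (-1) + (-15) + (-14) + (25) + (-105) + (-147) + (-250) + (-175) + (-735) + (343) = -1074.
Reducing mod 11: -1074 ≡ 4 (mod 11).
Since F(a, b, c) ≡ 4 ≠ 0 (mod 11), P does NOT lie on the curve.


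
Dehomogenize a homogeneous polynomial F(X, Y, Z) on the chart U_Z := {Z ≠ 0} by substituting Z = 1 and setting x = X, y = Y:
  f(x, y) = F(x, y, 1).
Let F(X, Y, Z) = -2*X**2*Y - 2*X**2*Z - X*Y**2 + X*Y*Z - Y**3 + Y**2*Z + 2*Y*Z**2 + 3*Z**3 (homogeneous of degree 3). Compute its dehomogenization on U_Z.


f(x, y) = -2*x**2*y - 2*x**2 - x*y**2 + x*y - y**3 + y**2 + 2*y + 3

On U_Z we set Z = 1. Each monomial c·X^i·Y^j·Z^k in F becomes c·x^i·y^j·1^k = c·x^i·y^j.
Substituting Z = 1: F(X, Y, 1) = -2*x**2*y - 2*x**2 - x*y**2 + x*y - y**3 + y**2 + 2*y + 3.
Note: deg(f) ≤ deg(F) = 3; strict inequality happens when F is divisible by Z (lost terms).


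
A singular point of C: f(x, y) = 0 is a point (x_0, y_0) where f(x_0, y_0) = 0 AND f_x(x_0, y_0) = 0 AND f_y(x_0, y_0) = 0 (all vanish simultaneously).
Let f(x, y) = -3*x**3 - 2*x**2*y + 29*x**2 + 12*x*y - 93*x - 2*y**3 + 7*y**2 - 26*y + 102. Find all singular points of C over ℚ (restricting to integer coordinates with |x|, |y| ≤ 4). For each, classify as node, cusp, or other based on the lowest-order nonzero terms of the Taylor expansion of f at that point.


Singular points: {(3, 1)}; classification: cusp.

Compute partial derivatives:
  f_x = -9*x**2 - 4*x*y + 58*x + 12*y - 93.
  f_y = -2*x**2 + 12*x - 6*y**2 + 14*y - 26.
Scan x_0 ∈ {−4, ..., 4}. For each x_0, f_y(x_0, y) is a polynomial in y; find its integer roots y ∈ {−4, ..., 4}, then test f_x and f at those candidates.
  x = -4: f_y(-4, y) = -6*y**2 + 14*y - 106; no integer root y with |y| ≤ 4.
  x = -3: f_y(-3, y) = -6*y**2 + 14*y - 80; no integer root y with |y| ≤ 4.
  x = -2: f_y(-2, y) = -6*y**2 + 14*y - 58; no integer root y with |y| ≤ 4.
  x = -1: f_y(-1, y) = -6*y**2 + 14*y - 40; no integer root y with |y| ≤ 4.
  x = 0: f_y(0, y) = -6*y**2 + 14*y - 26; no integer root y with |y| ≤ 4.
  x = 1: f_y(1, y) = -6*y**2 + 14*y - 16; no integer root y with |y| ≤ 4.
  x = 2: f_y(2, y) = -6*y**2 + 14*y - 10; no integer root y with |y| ≤ 4.
  x = 3: f_y(3, y) = -6*y**2 + 14*y - 8; vanishes at y ∈ {1}. (3, 1): f_x = 0, f = 0 — SINGULAR.
  x = 4: f_y(4, y) = -6*y**2 + 14*y - 10; no integer root y with |y| ≤ 4.
Only singular point on the grid: (3, 1).
Classify: substitute x = 3 + u, y = 1 + v and expand: f = -3*u**3 - 2*u**2*v - 2*v**3 + v**2.
No constant or linear terms (consistent with a singular point). Quadratic part: v**2. Cubic part: -3*u**3 - 2*u**2*v - 2*v**3.
The quadratic part v**2 is a perfect square, so there is a single (double) tangent line v = 0, i.e. y = 1. Restricting the cubic part to that line (v = 0) leaves -3*u**3 ≠ 0, so f is not divisible by v and the branch is v² ≈ 3*u**3 to lowest order — this is a cusp.
Classification: cusp.


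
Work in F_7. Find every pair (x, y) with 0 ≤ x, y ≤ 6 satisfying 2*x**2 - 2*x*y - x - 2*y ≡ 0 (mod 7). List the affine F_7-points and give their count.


Affine F_7-points: {(0, 0), (1, 2), (2, 1), (3, 1), (4, 0), (5, 2)}; count = 6.

For each of the 49 pairs (x, y) ∈ F_7², evaluate f(x, y) mod 7. Record the zeros.
  x = 0: [0↦0, 1↦5, 2↦3, 3↦1, 4↦6, 5↦4, 6↦2]  zeros at y ∈ {0}
  x = 1: [0↦1, 1↦4, 2↦0, 3↦3, 4↦6, 5↦2, 6↦5]  zeros at y ∈ {2}
  x = 2: [0↦6, 1↦0, 2↦1, 3↦2, 4↦3, 5↦4, 6↦5]  zeros at y ∈ {1}
  x = 3: [0↦1, 1↦0, 2↦6, 3↦5, 4↦4, 5↦3, 6↦2]  zeros at y ∈ {1}
  x = 4: [0↦0, 1↦4, 2↦1, 3↦5, 4↦2, 5↦6, 6↦3]  zeros at y ∈ {0}
  x = 5: [0↦3, 1↦5, 2↦0, 3↦2, 4↦4, 5↦6, 6↦1]  zeros at y ∈ {2}
  x = 6: [0↦3, 1↦3, 2↦3, 3↦3, 4↦3, 5↦3, 6↦3]  zeros at y ∈ ∅
Collecting zeros: affine points = {(0, 0), (1, 2), (2, 1), (3, 1), (4, 0), (5, 2)}.
Total count |C(F_7)_aff| = 6.


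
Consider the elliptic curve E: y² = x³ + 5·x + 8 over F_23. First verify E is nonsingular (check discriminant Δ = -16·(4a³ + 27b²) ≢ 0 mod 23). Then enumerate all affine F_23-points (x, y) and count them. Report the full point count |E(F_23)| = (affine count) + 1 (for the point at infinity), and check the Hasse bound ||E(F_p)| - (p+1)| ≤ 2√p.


Affine points = {(0, 10), (0, 13), (2, 7), (2, 16), (3, 2), (3, 21), (4, 0), (6, 1), (6, 22), (7, 8), (7, 15), (8, 10), (8, 13), (9, 0), (10, 0), (12, 5), (12, 18), (13, 4), (13, 19), (14, 4), (14, 19), (15, 10), (15, 13), (19, 4), (19, 19), (20, 9), (20, 14), (21, 6), (21, 17), (22, 5), (22, 18)}; affine count = 31; |E(F_23)| = 32.

Discriminant check: Δ ∝ 4a³ + 27b² = 4·5³ + 27·8² = 4·125 + 27·64 ≡ 20 (mod 23). Nonzero ⇒ E is nonsingular.
For each x ∈ F_23, compute rhs = x³ + 5·x + 8 mod 23, then count y ∈ F_23 with y² ≡ rhs.
  x = 0: rhs = 8, matching y values: 10, 13 (2 points).
  x = 1: rhs = 14, matching y values: none (0 points).
  x = 2: rhs = 3, matching y values: 7, 16 (2 points).
  x = 3: rhs = 4, matching y values: 2, 21 (2 points).
  x = 4: rhs = 0, matching y values: 0 (1 points).
  x = 5: rhs = 20, matching y values: none (0 points).
  x = 6: rhs = 1, matching y values: 1, 22 (2 points).
  x = 7: rhs = 18, matching y values: 8, 15 (2 points).
  x = 8: rhs = 8, matching y values: 10, 13 (2 points).
  x = 9: rhs = 0, matching y values: 0 (1 points).
  x = 10: rhs = 0, matching y values: 0 (1 points).
  x = 11: rhs = 14, matching y values: none (0 points).
  x = 12: rhs = 2, matching y values: 5, 18 (2 points).
  x = 13: rhs = 16, matching y values: 4, 19 (2 points).
  x = 14: rhs = 16, matching y values: 4, 19 (2 points).
  x = 15: rhs = 8, matching y values: 10, 13 (2 points).
  x = 16: rhs = 21, matching y values: none (0 points).
  x = 17: rhs = 15, matching y values: none (0 points).
  x = 18: rhs = 19, matching y values: none (0 points).
  x = 19: rhs = 16, matching y values: 4, 19 (2 points).
  x = 20: rhs = 12, matching y values: 9, 14 (2 points).
  x = 21: rhs = 13, matching y values: 6, 17 (2 points).
  x = 22: rhs = 2, matching y values: 5, 18 (2 points).
Total affine count: 31.
Full point count |E(F_23)| = 31 + 1 = 32.
Hasse bound: |32 − (23+1)| = |8| = 8 ≤ 2√23 ≈ 9.5917 ✓.


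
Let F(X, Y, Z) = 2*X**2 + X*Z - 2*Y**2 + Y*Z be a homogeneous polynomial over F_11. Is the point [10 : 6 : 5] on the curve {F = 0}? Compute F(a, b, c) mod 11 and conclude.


F(10,6,5) ≡ 10 (mod 11); P is NOT on the curve.

Evaluate F(10, 6, 5) term-by-term (mod 11).
  2*X**2 ↦ 2·100·1·1 = 200
  X*Z ↦ 1·10·1·5 = 50
  -2*Y**2 ↦ -2·1·36·1 = -72
  Y*Z ↦ 1·1·6·5 = 30
Sum: F(10, 6, 5) = (200) + (50) + (-72) + (30) = 208.
Reducing mod 11: 208 ≡ 10 (mod 11).
Since F(a, b, c) ≡ 10 ≠ 0 (mod 11), P does NOT lie on the curve.


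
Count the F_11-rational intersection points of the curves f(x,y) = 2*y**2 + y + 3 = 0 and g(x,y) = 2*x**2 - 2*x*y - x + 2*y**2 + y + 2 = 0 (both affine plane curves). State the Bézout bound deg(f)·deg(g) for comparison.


Common zeros: ∅; count = 0; Bézout bound = 4.

deg(f) = 2, deg(g) = 2, so Bézout bound = 4.
Scan x ∈ F_11. For each x, list the y ∈ F_11 with f(x, y) ≡ 0 and those with g(x, y) ≡ 0 (mod 11); the common zeros in that column are the intersection.
  x = 0: f ≡ 0 at y ∈ ∅; g ≡ 0 at y ∈ ∅; common: ∅.
  x = 1: f ≡ 0 at y ∈ ∅; g ≡ 0 at y ∈ ∅; common: ∅.
  x = 2: f ≡ 0 at y ∈ ∅; g ≡ 0 at y ∈ {9}; common: ∅.
  x = 3: f ≡ 0 at y ∈ ∅; g ≡ 0 at y ∈ ∅; common: ∅.
  x = 4: f ≡ 0 at y ∈ ∅; g ≡ 0 at y ∈ ∅; common: ∅.
  x = 5: f ≡ 0 at y ∈ ∅; g ≡ 0 at y ∈ ∅; common: ∅.
  x = 6: f ≡ 0 at y ∈ ∅; g ≡ 0 at y ∈ ∅; common: ∅.
  x = 7: f ≡ 0 at y ∈ ∅; g ≡ 0 at y ∈ ∅; common: ∅.
  x = 8: f ≡ 0 at y ∈ ∅; g ≡ 0 at y ∈ ∅; common: ∅.
  x = 9: f ≡ 0 at y ∈ ∅; g ≡ 0 at y ∈ ∅; common: ∅.
  x = 10: f ≡ 0 at y ∈ ∅; g ≡ 0 at y ∈ ∅; common: ∅.
Collecting: common zeros = ∅, so the count is 0.
Comparison with the Bézout bound: 0 ≤ 4 = deg(f)·deg(g), as expected for curves with no common component (the affine F_11-count falls short of the bound because intersections may lie at infinity, over extension fields, or carry multiplicity).


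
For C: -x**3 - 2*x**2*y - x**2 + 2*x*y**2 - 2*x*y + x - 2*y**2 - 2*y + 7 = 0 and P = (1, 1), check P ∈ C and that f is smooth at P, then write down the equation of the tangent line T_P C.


Tangent line at P: -8*x - 6*y + 14 = 0.

Step 1: f(1, 1) = 0, so P lies on C.
Step 2: partial derivatives
  f_x(x, y) = -3*x**2 - 4*x*y - 2*x + 2*y**2 - 2*y + 1, f_y(x, y) = -2*x**2 + 4*x*y - 2*x - 4*y - 2.
  f_x(P) = -8, f_y(P) = -6 (gradient nonzero, so P is smooth).
Step 3: tangent line at P: -8·(x − 1) + -6·(y − 1) = 0.
Expanding: -8*x - 6*y + 14 = 0.


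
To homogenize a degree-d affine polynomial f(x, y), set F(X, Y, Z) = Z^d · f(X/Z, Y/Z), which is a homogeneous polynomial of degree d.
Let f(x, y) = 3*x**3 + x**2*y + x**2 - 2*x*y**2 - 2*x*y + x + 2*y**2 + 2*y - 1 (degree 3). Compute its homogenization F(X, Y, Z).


F(X, Y, Z) = 3*X**3 + X**2*Y + X**2*Z - 2*X*Y**2 - 2*X*Y*Z + X*Z**2 + 2*Y**2*Z + 2*Y*Z**2 - Z**3

deg(f) = 3.
Substitute x = X/Z, y = Y/Z into f, then multiply by Z^3.
  monomial 3·x^3·y^0 ↦ 3·X^3·Y^0·Z^0.
  monomial 1·x^2·y^1 ↦ 1·X^2·Y^1·Z^0.
  monomial 1·x^2·y^0 ↦ 1·X^2·Y^0·Z^1.
  monomial -2·x^1·y^2 ↦ -2·X^1·Y^2·Z^0.
  monomial -2·x^1·y^1 ↦ -2·X^1·Y^1·Z^1.
  monomial 1·x^1·y^0 ↦ 1·X^1·Y^0·Z^2.
  monomial 2·x^0·y^2 ↦ 2·X^0·Y^2·Z^1.
  monomial 2·x^0·y^1 ↦ 2·X^0·Y^1·Z^2.
  monomial -1·x^0·y^0 ↦ -1·X^0·Y^0·Z^3.
Collecting: F(X, Y, Z) = 3*X**3 + X**2*Y + X**2*Z - 2*X*Y**2 - 2*X*Y*Z + X*Z**2 + 2*Y**2*Z + 2*Y*Z**2 - Z**3.


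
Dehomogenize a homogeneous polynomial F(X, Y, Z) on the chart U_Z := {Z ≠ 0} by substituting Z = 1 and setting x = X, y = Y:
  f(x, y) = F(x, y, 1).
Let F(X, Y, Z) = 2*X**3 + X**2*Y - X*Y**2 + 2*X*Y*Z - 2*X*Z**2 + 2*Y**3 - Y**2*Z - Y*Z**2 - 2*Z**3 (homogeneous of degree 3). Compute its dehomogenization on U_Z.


f(x, y) = 2*x**3 + x**2*y - x*y**2 + 2*x*y - 2*x + 2*y**3 - y**2 - y - 2

On U_Z we set Z = 1. Each monomial c·X^i·Y^j·Z^k in F becomes c·x^i·y^j·1^k = c·x^i·y^j.
Substituting Z = 1: F(X, Y, 1) = 2*x**3 + x**2*y - x*y**2 + 2*x*y - 2*x + 2*y**3 - y**2 - y - 2.
Note: deg(f) ≤ deg(F) = 3; strict inequality happens when F is divisible by Z (lost terms).


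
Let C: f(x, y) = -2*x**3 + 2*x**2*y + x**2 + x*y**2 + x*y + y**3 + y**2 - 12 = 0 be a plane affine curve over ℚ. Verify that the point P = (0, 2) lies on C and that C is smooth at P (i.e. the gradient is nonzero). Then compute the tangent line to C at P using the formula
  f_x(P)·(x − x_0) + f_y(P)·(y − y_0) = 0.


Tangent line at P: 6*x + 16*y - 32 = 0.

Step 1: f(0, 2) = 0, so P lies on C.
Step 2: partial derivatives
  f_x(x, y) = -6*x**2 + 4*x*y + 2*x + y**2 + y, f_y(x, y) = 2*x**2 + 2*x*y + x + 3*y**2 + 2*y.
  f_x(P) = 6, f_y(P) = 16 (gradient nonzero, so P is smooth).
Step 3: tangent line at P: 6·(x − 0) + 16·(y − 2) = 0.
Expanding: 6*x + 16*y - 32 = 0.
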